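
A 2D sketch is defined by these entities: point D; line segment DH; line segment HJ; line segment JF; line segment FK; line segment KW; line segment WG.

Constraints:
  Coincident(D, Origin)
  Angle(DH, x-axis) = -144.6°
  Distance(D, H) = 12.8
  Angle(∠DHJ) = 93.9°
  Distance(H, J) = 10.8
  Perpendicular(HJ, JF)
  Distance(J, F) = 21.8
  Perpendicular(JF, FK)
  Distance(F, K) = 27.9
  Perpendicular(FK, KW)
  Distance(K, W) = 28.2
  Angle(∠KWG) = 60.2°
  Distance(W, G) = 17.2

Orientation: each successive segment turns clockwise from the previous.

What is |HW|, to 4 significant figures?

18.26

D is at the origin; DH runs at -144.6° with length 12.8, so H = (-10.43, -7.415). ∠DHJ = 93.9° gives HJ at 129.3° from the x-axis; with |HJ| = 10.8, J = (-17.27, 0.9427). HJ is perpendicular to JF, so JF runs at 39.30°; with |JF| = 21.8, F = (-0.4044, 14.75). JF ⟂ FK, so FK runs at -50.70°; with |FK| = 27.9, K = (17.27, -6.840). FK ⟂ KW, so KW runs at -140.7°; with |KW| = 28.2, W = (-4.555, -24.70). Then |HW| = |W − H| = 18.26.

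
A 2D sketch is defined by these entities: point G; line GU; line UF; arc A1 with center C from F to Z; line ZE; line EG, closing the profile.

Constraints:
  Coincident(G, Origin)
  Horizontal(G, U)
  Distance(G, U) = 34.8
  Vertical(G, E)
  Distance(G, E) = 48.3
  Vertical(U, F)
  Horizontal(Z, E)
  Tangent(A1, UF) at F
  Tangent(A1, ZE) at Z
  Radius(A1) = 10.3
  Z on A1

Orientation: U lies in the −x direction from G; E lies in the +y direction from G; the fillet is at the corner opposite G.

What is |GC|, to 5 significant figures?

45.213

G and E share the same x with |GE| = 48.3 and E on the +y side, so E = (0.0000, 48.300). The virtual corner opposite G is at (-34.800, 48.300). A1 meets UF tangentially, so CF is at right angles to UF and since A1 is tangent to ZE there, CZ ⟂ ZE, with radius 10.3, so the center C sits 10.3 in from both sides at C = (-24.500, 38.000). Then |GC| = |C − G| = 45.213.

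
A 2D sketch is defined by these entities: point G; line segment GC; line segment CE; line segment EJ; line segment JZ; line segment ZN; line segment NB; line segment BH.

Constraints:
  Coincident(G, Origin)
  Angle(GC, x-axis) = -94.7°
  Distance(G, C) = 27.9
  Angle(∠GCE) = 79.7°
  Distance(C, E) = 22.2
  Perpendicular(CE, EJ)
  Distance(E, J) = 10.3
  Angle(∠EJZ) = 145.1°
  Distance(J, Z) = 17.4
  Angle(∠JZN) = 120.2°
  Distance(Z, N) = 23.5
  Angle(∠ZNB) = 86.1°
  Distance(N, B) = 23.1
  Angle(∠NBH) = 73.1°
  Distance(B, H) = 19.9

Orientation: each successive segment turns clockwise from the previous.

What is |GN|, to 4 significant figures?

16.86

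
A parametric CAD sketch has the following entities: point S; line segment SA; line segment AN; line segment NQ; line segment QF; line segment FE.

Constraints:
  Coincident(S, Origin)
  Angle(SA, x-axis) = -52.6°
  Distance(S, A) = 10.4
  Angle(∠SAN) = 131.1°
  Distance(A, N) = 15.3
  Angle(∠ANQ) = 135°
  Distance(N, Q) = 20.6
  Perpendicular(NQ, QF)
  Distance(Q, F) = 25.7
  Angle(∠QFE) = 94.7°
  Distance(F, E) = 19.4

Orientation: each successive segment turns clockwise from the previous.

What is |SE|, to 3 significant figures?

12.9

The perpendicularity gives QF at right angles to NQ, so QF runs at 124°; with |QF| = 25.7, F = (-28.1, -13.2). ∠QFE = 94.7° gives FE at 38.2° from the x-axis; with |FE| = 19.4, E = (-12.9, -1.20). Then |SE| = |E − S| = 12.9.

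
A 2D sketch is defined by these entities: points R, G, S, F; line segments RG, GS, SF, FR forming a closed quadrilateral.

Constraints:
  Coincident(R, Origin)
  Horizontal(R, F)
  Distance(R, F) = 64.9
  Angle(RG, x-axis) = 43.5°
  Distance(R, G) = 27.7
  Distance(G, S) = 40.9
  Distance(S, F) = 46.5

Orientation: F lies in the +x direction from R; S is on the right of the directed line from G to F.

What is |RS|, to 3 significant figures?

32.2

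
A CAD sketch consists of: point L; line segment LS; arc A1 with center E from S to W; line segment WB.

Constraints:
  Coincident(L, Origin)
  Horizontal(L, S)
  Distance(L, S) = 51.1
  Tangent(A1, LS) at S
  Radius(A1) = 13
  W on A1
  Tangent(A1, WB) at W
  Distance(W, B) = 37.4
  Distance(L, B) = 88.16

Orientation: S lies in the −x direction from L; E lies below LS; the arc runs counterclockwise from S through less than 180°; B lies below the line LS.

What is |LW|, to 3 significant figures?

63.7

Checks: |EW| = 13.00 ✓; ∠(EW, WB) = 90.00° ✓; |WB| = 37.40 ✓; |LB| = 88.16 ✓.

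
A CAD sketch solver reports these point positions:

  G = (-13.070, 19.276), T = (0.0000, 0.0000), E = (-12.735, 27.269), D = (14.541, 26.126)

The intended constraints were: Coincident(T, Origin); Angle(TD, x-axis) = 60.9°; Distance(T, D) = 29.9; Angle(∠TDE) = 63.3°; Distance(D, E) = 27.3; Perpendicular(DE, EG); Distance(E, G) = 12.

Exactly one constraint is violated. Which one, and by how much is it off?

Distance(E, G) = 12 — off by 4.00.

T = (0.00, 0.00) ✓; TD at 60.90° ✓; |TD| = 29.90 ✓; ∠TDE = 63.30° ✓; |DE| = 27.30 ✓; ∠(DE, EG) = 90.00° ✓; |EG| = 8.000 ✗.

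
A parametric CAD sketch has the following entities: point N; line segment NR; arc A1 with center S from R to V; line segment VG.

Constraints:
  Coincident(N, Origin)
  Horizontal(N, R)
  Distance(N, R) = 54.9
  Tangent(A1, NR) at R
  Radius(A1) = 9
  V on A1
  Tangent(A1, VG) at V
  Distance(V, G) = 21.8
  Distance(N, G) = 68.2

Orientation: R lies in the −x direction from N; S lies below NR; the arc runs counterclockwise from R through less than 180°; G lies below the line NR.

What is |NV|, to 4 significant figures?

64.63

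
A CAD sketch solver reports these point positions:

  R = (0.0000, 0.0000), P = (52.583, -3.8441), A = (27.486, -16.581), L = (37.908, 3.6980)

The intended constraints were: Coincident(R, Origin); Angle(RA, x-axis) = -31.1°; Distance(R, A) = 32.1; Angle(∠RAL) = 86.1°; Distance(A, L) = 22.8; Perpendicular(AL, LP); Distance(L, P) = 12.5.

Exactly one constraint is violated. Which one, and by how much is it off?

Distance(L, P) = 12.5 — off by 4.00.

R = (0.00, 0.00) ✓; RA at -31.10° ✓; |RA| = 32.10 ✓; ∠RAL = 86.10° ✓; |AL| = 22.80 ✓; ∠(AL, LP) = 90.00° ✓; |LP| = 16.50 ✗.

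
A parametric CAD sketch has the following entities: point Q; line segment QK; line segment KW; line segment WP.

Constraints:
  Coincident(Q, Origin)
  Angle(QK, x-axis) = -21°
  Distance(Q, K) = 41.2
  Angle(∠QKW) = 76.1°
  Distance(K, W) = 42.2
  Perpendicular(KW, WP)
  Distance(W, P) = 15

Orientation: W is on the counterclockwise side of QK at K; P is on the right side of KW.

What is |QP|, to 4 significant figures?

63.78

Q is at the origin; QK runs at -21.0° with length 41.2, so K = 41.2·(cos -21.0°, sin -21.0°) = (38.46, -14.76). ∠QKW = 76.1°, so KW runs at -21.0° + (180° − 76.1°) = 82.90° from the x-axis; with |KW| = 42.2, W = K + 42.2·(cos 82.90°, sin 82.90°) = (43.68, 27.11). The perpendicularity gives WP at right angles to KW; with |WP| = 15.0 on the right of KW, P = W + 15.0·(0.9923, -0.1236) = (58.56, 25.26). Then |QP| = |P − Q| = 63.78.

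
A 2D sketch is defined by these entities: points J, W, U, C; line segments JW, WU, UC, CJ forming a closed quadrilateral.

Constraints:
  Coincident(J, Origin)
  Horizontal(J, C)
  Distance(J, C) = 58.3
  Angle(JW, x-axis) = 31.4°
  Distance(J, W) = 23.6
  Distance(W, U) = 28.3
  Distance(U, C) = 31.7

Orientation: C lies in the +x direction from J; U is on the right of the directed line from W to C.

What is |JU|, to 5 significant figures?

33.189

J is at the origin; J and C share the same y with |JC| = 58.3 and C in +x, so C = (58.3, 0). JW runs at 31.4° with |JW| = 23.6, so W = (20.144, 12.296). U is determined by |WU| = 28.3 and |UC| = 31.7 together: it lies at the intersection of circle(W, 28.3) and circle(C, 31.7). With |WC| = 40.088, the foot of the radical line on WC is 17.500 from W and the perpendicular offset is √(28.3² − 17.500²) = 22.241. Taking the right-of-WC solution: U = (29.979, -14.240).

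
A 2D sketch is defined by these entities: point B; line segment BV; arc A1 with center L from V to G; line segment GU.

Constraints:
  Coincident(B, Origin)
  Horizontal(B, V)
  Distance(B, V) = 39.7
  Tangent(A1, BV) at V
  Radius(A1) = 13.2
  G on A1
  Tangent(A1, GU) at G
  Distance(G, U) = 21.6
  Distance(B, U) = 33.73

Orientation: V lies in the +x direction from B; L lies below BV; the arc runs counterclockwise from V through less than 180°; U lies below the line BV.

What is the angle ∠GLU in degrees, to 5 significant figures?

58.570°

Checks: |LG| = 13.20 ✓; ∠(LG, GU) = 90.00° ✓; |GU| = 21.60 ✓; |BU| = 33.73 ✓.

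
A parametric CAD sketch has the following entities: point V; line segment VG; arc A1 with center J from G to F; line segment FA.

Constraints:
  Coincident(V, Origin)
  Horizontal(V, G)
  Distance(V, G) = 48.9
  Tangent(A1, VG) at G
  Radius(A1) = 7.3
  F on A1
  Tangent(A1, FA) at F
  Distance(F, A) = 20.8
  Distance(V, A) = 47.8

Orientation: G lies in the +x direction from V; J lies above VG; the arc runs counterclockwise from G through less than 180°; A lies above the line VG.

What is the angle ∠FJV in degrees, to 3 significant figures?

143°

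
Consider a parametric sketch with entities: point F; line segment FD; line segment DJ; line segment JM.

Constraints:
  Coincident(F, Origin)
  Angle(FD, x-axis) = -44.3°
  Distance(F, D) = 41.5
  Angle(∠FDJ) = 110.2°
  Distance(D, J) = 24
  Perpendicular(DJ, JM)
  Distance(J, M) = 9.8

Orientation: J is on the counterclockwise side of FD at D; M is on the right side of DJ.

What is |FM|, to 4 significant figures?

62.01

F is at the origin; FD runs at -44.3° with length 41.5, so D = 41.5·(cos -44.3°, sin -44.3°) = (29.70, -28.98). ∠FDJ = 110.2°, so DJ runs at -44.3° + (180° − 110.2°) = 25.50° from the x-axis; with |DJ| = 24.0, J = D + 24.0·(cos 25.50°, sin 25.50°) = (51.36, -18.65). The perpendicularity gives JM at right angles to DJ; with |JM| = 9.8 on the right of DJ, M = J + 9.8·(0.4305, -0.9026) = (55.58, -27.50). Then |FM| = |M − F| = 62.01.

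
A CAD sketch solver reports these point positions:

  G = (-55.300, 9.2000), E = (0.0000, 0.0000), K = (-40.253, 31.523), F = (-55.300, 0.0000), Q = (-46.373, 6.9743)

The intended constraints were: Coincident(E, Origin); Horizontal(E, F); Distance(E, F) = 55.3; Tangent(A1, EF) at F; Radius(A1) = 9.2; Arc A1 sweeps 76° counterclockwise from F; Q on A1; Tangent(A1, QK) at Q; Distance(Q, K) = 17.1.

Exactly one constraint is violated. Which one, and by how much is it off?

Distance(Q, K) = 17.1 — off by 8.20.

E = (0.00, 0.00) ✓; E.y = 0.00, F.y = 0.00 ✓; |EF| = 55.30 ✓; ∠(GF, FE) = 90.00° ✓; |GF| = 9.200 ✓; bearing(G→Q) − bearing(G→F) = 76.00° ✓; |GQ| = 9.200 ✓; ∠(GQ, QK) = 90.00° ✓; |QK| = 25.30 ✗.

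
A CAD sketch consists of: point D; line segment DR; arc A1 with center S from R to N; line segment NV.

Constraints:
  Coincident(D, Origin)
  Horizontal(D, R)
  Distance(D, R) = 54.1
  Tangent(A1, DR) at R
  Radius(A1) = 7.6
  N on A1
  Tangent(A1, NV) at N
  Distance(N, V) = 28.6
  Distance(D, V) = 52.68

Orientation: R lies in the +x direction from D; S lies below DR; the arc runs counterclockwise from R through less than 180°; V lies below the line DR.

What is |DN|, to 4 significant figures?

47.06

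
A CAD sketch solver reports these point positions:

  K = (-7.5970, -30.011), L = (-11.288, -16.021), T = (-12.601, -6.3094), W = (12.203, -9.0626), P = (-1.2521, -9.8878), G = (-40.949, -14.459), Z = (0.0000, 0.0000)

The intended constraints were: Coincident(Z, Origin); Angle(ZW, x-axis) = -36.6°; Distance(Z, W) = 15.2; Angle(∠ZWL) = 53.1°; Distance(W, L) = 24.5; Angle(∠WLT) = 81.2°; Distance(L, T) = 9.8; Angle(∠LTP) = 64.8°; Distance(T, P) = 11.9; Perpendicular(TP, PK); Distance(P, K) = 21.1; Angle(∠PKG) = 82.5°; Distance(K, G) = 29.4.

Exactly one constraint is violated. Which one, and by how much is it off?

Distance(K, G) = 29.4 — off by 7.40.

Z = (0.00, 0.00) ✓; ZW at -36.60° ✓; |ZW| = 15.20 ✓; ∠ZWL = 53.10° ✓; |WL| = 24.50 ✓; ∠WLT = 81.20° ✓; |LT| = 9.800 ✓; ∠LTP = 64.80° ✓; |TP| = 11.90 ✓; ∠(TP, PK) = 90.00° ✓; |PK| = 21.10 ✓; ∠PKG = 82.50° ✓; |KG| = 36.80 ✗.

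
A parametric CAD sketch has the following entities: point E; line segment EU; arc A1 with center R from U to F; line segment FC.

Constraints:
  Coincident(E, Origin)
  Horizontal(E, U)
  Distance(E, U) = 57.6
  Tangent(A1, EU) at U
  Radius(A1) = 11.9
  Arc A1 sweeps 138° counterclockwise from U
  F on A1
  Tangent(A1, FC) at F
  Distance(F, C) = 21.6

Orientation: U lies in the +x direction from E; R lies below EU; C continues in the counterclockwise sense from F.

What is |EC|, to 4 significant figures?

74.52

On A1, U sits at bearing 90° from R; a 138° counterclockwise sweep puts F at bearing 228°, so F = R + 11.9·(cos 228°, sin 228°) = (49.64, -20.74). The tangent condition forces RF to be normal to FC, so FC runs along (−sin 228°, cos 228°); with |FC| = 21.6, C = (65.69, -35.20). Then |EC| = |C − E| = 74.52.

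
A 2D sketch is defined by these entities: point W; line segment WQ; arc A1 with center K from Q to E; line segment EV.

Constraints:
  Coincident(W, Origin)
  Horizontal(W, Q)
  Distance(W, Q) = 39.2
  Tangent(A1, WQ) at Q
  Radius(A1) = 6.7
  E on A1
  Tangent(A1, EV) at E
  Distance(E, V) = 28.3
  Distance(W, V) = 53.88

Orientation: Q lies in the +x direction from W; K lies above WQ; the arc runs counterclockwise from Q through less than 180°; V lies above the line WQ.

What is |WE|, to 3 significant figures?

46.5

W is at the origin; WQ is horizontal with |WQ| = 39.2 and Q on the +x side, so Q = (39.2, 0.00). Tangency of A1 to WQ means the radius KQ is perpendicular to WQ, so K = Q + (0, 6.7) = (39.2, 6.70). Since KE ⟂ EV (tangency), |KV| = √(6.7² + 28.3²) = 29.1 regardless of where E sits on A1. So V lies on both circle(W, 53.88) and circle(K, 29.1); the above-WQ intersection is V = (40.3, 35.8). E is the foot of the tangent from V: E = (45.8, 8.00).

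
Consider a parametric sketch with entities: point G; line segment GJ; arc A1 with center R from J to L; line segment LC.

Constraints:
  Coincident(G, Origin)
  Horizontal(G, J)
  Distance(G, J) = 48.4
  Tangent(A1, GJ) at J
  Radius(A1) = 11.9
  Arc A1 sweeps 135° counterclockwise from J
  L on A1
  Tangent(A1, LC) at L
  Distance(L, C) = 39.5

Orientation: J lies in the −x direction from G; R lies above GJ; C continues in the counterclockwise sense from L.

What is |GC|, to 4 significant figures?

83.31

G is at the origin; G and J share the same y with |GJ| = 48.4 and J on the −x side, so J = (-48.40, 0.000). A1 meets GJ tangentially, so RJ is at right angles to GJ, so R = J + (0, 11.9) = (-48.40, 11.90). On A1, J sits at bearing -90° from R; a 135° counterclockwise sweep puts L at bearing 45°, so L = R + 11.9·(cos 45°, sin 45°) = (-39.99, 20.31). Since A1 is tangent to LC there, RL ⟂ LC, so LC runs along (−sin 45°, cos 45°); with |LC| = 39.5, C = (-67.92, 48.25). Then |GC| = |C − G| = 83.31.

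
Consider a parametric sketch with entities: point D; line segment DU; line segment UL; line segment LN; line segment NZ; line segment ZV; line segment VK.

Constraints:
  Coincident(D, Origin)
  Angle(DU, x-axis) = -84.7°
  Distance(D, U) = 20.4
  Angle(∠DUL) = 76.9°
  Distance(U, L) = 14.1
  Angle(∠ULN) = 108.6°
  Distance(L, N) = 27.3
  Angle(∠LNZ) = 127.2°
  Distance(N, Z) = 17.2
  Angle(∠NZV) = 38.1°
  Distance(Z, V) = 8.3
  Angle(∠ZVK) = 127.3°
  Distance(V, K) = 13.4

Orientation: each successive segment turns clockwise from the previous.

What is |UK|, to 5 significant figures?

32.280

D is at the origin; DU runs at -84.7° with length 20.4, so U = (1.8844, -20.313). ∠DUL = 76.9° gives UL at 172.20° from the x-axis; with |UL| = 14.1, L = (-12.085, -18.399). ∠ULN = 108.6° gives LN at 100.80° from the x-axis; with |LN| = 27.3, N = (-17.201, 8.4172). ∠LNZ = 127.2° gives NZ at 48.000° from the x-axis; with |NZ| = 17.2, Z = (-5.6916, 21.199). ∠NZV = 38.1° gives ZV at -93.900° from the x-axis; with |ZV| = 8.3, V = (-6.2562, 12.919). ∠ZVK = 127.3° gives VK at -146.60° from the x-axis; with |VK| = 13.4, K = (-17.443, 5.5421). Then |UK| = |K − U| = 32.280.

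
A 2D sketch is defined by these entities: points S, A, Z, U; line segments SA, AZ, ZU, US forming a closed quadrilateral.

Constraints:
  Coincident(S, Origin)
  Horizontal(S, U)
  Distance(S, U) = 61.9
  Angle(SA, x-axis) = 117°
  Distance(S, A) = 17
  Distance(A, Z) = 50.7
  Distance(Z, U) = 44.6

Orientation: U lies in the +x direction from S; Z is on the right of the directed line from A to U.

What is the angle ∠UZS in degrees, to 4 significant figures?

102.6°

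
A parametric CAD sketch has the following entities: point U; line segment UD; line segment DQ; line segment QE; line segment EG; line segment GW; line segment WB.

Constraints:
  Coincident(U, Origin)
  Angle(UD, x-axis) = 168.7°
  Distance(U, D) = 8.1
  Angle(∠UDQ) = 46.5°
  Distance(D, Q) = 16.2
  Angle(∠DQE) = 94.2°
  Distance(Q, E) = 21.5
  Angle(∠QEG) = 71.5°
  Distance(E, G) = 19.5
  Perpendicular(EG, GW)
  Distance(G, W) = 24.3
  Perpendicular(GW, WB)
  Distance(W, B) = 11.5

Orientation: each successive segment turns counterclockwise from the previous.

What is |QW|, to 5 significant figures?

13.268

U is at the origin; UD runs at 168.7° with length 8.1, so D = (-7.9430, 1.5872). ∠UDQ = 46.5° gives DQ at -57.800° from the x-axis; with |DQ| = 16.2, Q = (0.68962, -12.121). ∠DQE = 94.2° gives QE at 28.000° from the x-axis; with |QE| = 21.5, E = (19.673, -2.0275). ∠QEG = 71.5° gives EG at 136.50° from the x-axis; with |EG| = 19.5, G = (5.5282, 11.395). EG ⟂ GW, so GW runs at -133.50°; with |GW| = 24.3, W = (-11.199, -6.2312). Then |QW| = |W − Q| = 13.268.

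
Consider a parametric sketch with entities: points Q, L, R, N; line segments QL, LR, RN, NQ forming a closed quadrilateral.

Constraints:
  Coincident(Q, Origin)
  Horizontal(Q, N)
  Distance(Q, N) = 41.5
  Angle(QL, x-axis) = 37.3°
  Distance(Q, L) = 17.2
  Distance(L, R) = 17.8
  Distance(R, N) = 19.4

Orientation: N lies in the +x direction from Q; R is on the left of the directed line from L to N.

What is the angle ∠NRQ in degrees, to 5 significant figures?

96.603°

Checks: |LR| = 17.80 ✓; |RN| = 19.40 ✓.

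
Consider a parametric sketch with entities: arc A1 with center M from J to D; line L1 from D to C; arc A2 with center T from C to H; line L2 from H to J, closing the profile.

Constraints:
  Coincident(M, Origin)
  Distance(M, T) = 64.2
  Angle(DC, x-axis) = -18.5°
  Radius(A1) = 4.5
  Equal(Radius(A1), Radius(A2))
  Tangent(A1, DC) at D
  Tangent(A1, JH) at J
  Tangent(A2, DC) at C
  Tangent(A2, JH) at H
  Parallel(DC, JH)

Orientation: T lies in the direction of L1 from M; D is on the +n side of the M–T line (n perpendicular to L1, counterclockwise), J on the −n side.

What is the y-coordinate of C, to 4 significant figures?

-16.10

Tangency of A1 to both parallel lines with radius 4.5 puts D and J at M ± 4.5·n: D = (1.428, 4.267), J = (-1.428, -4.267). Equal radii place C and H the same way about T: C = T + 4.5·n = (62.31, -16.10), H = T − 4.5·n = (59.45, -24.64). So C.y = -16.10.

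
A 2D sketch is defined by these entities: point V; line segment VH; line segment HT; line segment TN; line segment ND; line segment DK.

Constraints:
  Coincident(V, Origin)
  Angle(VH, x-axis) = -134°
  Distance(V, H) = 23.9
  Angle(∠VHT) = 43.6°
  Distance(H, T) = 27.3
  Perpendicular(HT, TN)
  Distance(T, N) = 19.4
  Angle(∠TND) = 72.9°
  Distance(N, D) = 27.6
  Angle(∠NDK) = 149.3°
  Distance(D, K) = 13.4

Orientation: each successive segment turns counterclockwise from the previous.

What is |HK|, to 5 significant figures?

8.1942

V is at the origin; VH runs at -134.0° with length 23.9, so H = (-16.602, -17.192). ∠VHT = 43.6° gives HT at 2.4000° from the x-axis; with |HT| = 27.3, T = (10.674, -16.049). HT is perpendicular to TN, so TN runs at 92.400°; with |TN| = 19.4, N = (9.8613, 3.3340). ∠TND = 72.9° gives ND at -160.50° from the x-axis; with |ND| = 27.6, D = (-16.156, -5.8791). ∠NDK = 149.3° gives DK at -129.80° from the x-axis; with |DK| = 13.4, K = (-24.733, -16.174). Then |HK| = |K − H| = 8.1942.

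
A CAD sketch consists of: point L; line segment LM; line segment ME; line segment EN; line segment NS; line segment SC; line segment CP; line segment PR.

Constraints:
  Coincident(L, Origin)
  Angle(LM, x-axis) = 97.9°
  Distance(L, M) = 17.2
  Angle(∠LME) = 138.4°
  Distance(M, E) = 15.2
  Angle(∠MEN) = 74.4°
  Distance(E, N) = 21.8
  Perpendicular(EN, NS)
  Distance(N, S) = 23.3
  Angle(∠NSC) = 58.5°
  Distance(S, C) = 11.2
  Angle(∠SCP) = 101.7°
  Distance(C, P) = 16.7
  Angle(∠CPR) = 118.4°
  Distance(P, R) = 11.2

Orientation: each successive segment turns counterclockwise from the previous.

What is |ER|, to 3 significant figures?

29.0

∠SCP = 101.7° gives CP at 175° from the x-axis; with |CP| = 16.7, P = (-19.9, 9.93). ∠CPR = 118.4° gives PR at -124° from the x-axis; with |PR| = 11.2, R = (-26.1, 0.595). Then |ER| = |R − E| = 29.0.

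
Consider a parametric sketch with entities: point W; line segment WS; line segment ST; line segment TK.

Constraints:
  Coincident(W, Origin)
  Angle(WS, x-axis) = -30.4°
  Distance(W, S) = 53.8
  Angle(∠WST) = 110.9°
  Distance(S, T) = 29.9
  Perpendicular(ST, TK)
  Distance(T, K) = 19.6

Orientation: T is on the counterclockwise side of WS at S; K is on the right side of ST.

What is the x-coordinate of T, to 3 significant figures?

69.7

W is at the origin; WS runs at -30.4° with length 53.8, so S = 53.8·(cos -30.4°, sin -30.4°) = (46.4, -27.2). ∠WST = 110.9°, so ST runs at -30.4° + (180° − 110.9°) = 38.7° from the x-axis; with |ST| = 29.9, T = S + 29.9·(cos 38.7°, sin 38.7°) = (69.7, -8.53). So T.x = 69.7.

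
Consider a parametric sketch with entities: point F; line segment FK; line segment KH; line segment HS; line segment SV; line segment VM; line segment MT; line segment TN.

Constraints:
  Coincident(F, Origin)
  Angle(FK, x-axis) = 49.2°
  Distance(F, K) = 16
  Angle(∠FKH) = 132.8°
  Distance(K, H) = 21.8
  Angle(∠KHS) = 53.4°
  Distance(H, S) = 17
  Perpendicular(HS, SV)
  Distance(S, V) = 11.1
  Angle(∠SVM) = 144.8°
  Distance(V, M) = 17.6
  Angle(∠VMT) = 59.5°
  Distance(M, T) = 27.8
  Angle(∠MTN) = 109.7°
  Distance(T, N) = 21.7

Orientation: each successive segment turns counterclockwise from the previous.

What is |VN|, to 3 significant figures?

26.7

F is at the origin; FK runs at 49.2° with length 16.0, so K = (10.5, 12.1). ∠FKH = 132.8° gives KH at 96.4° from the x-axis; with |KH| = 21.8, H = (8.02, 33.8). ∠KHS = 53.4° gives HS at -137° from the x-axis; with |HS| = 17.0, S = (-4.41, 22.2). The perpendicularity gives SV at right angles to HS, so SV runs at -47.0°; with |SV| = 11.1, V = (3.16, 14.1). ∠SVM = 144.8° gives VM at -11.8° from the x-axis; with |VM| = 17.6, M = (20.4, 10.5). ∠VMT = 59.5° gives MT at 109° from the x-axis; with |MT| = 27.8, T = (11.5, 36.8). ∠MTN = 109.7° gives TN at 179° from the x-axis; with |TN| = 21.7, N = (-10.2, 37.2). Then |VN| = |N − V| = 26.7.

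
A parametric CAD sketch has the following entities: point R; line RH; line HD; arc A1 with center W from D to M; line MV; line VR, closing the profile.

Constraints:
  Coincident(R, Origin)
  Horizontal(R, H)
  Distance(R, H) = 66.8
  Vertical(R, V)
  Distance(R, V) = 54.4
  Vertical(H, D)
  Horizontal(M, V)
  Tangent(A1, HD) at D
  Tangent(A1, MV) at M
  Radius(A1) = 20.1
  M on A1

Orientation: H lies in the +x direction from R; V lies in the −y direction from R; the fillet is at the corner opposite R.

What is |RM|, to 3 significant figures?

71.7

R is at the origin; R and H share the same y with |RH| = 66.8 and H on the +x side, so H = (66.8, 0.00). RV is vertical with |RV| = 54.4 and V on the −y side, so V = (0.00, -54.4). The virtual corner opposite R is at (66.8, -54.4). The tangent condition forces WD to be normal to HD and since A1 is tangent to MV there, WM ⟂ MV, with radius 20.1, so the center W sits 20.1 in from both sides at W = (46.7, -34.3). That places the tangent points at D = (66.8, -34.3) on HD and M = (46.7, -54.4) on MV. Then |RM| = |M − R| = 71.7.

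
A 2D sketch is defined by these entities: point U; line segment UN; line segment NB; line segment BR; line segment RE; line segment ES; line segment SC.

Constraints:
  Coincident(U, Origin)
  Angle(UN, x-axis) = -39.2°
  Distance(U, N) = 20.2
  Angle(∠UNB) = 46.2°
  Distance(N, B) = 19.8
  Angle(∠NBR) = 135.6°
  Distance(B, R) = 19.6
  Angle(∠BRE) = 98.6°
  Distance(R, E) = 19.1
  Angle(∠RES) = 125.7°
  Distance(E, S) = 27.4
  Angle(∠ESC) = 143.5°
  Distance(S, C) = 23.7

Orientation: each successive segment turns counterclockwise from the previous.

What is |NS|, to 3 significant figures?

29.5

U is at the origin; UN runs at -39.2° with length 20.2, so N = (15.7, -12.8). ∠UNB = 46.2° gives NB at 94.6° from the x-axis; with |NB| = 19.8, B = (14.1, 6.97). ∠NBR = 135.6° gives BR at 139° from the x-axis; with |BR| = 19.6, R = (-0.726, 19.8). ∠BRE = 98.6° gives RE at -140° from the x-axis; with |RE| = 19.1, E = (-15.3, 7.45). ∠RES = 125.7° gives ES at -85.3° from the x-axis; with |ES| = 27.4, S = (-13.0, -19.9). Then |NS| = |S − N| = 29.5.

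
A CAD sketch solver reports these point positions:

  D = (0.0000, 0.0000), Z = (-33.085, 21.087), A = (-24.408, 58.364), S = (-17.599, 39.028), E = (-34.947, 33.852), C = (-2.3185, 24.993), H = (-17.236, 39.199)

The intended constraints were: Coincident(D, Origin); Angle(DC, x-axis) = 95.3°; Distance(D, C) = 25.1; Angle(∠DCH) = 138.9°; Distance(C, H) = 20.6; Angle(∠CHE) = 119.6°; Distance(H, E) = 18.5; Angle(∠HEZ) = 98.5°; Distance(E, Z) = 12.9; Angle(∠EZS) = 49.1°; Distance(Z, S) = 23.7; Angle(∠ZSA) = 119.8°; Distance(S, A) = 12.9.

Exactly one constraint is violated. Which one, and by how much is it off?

Distance(S, A) = 12.9 — off by 7.60.

D = (0.00, 0.00) ✓; DC at 95.30° ✓; |DC| = 25.10 ✓; ∠DCH = 138.9° ✓; |CH| = 20.60 ✓; ∠CHE = 119.6° ✓; |HE| = 18.50 ✓; ∠HEZ = 98.50° ✓; |EZ| = 12.90 ✓; ∠EZS = 49.10° ✓; |ZS| = 23.70 ✓; ∠ZSA = 119.8° ✓; |SA| = 20.50 ✗.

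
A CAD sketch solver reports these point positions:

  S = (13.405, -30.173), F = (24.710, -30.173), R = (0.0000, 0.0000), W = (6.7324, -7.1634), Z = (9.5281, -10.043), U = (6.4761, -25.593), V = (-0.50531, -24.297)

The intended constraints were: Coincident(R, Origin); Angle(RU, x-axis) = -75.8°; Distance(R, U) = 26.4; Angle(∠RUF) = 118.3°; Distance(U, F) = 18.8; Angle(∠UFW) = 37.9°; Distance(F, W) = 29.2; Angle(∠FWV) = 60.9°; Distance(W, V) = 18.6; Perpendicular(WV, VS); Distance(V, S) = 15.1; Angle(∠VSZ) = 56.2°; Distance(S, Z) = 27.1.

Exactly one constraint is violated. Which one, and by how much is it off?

Distance(S, Z) = 27.1 — off by 6.60.

R = (0.00, 0.00) ✓; RU at -75.80° ✓; |RU| = 26.40 ✓; ∠RUF = 118.3° ✓; |UF| = 18.80 ✓; ∠UFW = 37.90° ✓; |FW| = 29.20 ✓; ∠FWV = 60.90° ✓; |WV| = 18.60 ✓; ∠(WV, VS) = 90.00° ✓; |VS| = 15.10 ✓; ∠VSZ = 56.20° ✓; |SZ| = 20.50 ✗.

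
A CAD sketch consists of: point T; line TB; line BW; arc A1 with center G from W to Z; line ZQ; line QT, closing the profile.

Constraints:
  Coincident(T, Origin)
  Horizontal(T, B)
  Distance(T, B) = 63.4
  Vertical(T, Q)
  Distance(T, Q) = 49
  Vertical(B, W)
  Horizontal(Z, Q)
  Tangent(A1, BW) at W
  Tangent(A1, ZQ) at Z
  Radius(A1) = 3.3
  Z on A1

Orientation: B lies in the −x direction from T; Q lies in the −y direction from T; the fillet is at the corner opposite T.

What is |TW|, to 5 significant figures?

78.154

The virtual corner opposite T is at (-63.400, -49.000). Since A1 is tangent to BW there, GW ⟂ BW and since A1 is tangent to ZQ there, GZ ⟂ ZQ, with radius 3.3, so the center G sits 3.3 in from both sides at G = (-60.100, -45.700). That places the tangent points at W = (-63.400, -45.700) on BW and Z = (-60.100, -49.000) on ZQ. Then |TW| = |W − T| = 78.154.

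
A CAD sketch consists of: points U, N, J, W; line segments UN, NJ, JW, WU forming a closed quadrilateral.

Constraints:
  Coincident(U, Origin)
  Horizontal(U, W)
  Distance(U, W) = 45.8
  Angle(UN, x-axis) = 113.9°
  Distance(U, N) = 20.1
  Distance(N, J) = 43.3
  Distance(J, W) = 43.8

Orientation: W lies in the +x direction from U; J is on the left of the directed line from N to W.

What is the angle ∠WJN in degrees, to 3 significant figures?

81.7°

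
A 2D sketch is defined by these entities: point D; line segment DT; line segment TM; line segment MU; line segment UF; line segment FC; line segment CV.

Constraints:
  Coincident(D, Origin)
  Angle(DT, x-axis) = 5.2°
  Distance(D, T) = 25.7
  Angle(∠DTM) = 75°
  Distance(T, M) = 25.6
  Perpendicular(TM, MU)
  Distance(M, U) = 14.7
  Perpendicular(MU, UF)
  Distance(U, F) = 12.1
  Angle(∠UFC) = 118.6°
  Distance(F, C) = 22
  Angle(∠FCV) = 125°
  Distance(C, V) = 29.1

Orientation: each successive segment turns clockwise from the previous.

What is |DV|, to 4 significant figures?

56.27

D is at the origin; DT runs at 5.2° with length 25.7, so T = (25.59, 2.329). ∠DTM = 75.0° gives TM at -99.80° from the x-axis; with |TM| = 25.6, M = (21.24, -22.90). The perpendicularity gives MU at right angles to TM, so MU runs at 170.2°; with |MU| = 14.7, U = (6.751, -20.40). MU ⟂ UF, so UF runs at 80.20°; with |UF| = 12.1, F = (8.811, -8.472). ∠UFC = 118.6° gives FC at 18.80° from the x-axis; with |FC| = 22.0, C = (29.64, -1.382). ∠FCV = 125.0° gives CV at -36.20° from the x-axis; with |CV| = 29.1, V = (53.12, -18.57). Then |DV| = |V − D| = 56.27.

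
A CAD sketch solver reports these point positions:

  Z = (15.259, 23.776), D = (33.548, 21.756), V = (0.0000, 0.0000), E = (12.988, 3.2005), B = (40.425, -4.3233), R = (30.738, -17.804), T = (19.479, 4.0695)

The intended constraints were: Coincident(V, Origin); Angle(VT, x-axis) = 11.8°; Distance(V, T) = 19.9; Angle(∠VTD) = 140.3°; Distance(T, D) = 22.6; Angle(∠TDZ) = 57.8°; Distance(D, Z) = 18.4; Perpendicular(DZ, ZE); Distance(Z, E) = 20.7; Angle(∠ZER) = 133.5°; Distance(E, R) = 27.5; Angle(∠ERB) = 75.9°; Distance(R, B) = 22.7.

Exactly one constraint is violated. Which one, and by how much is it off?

Distance(R, B) = 22.7 — off by 6.10.

V = (0.00, 0.00) ✓; VT at 11.80° ✓; |VT| = 19.90 ✓; ∠VTD = 140.3° ✓; |TD| = 22.60 ✓; ∠TDZ = 57.80° ✓; |DZ| = 18.40 ✓; ∠(DZ, ZE) = 90.00° ✓; |ZE| = 20.70 ✓; ∠ZER = 133.5° ✓; |ER| = 27.50 ✓; ∠ERB = 75.90° ✓; |RB| = 16.60 ✗.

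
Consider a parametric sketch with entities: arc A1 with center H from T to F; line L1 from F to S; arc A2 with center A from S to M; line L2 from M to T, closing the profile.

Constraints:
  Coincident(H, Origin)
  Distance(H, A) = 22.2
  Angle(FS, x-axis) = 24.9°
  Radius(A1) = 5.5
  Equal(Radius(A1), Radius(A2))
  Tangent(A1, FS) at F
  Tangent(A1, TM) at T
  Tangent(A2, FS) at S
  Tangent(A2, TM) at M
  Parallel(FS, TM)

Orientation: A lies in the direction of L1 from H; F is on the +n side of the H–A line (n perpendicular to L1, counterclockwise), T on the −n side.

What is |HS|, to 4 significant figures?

22.87

Tangency of A1 to both parallel lines with radius 5.5 puts F and T at H ± 5.5·n: F = (-2.316, 4.989), T = (2.316, -4.989). Equal radii place S and M the same way about A: S = A + 5.5·n = (17.82, 14.34), M = A − 5.5·n = (22.45, 4.358). Then |HS| = |S − H| = 22.87.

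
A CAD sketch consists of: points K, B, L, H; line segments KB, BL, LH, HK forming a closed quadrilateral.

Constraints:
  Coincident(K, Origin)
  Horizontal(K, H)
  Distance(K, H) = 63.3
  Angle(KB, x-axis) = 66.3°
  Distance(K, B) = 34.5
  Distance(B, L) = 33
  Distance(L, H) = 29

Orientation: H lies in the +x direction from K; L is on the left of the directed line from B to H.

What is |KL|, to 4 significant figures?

51.25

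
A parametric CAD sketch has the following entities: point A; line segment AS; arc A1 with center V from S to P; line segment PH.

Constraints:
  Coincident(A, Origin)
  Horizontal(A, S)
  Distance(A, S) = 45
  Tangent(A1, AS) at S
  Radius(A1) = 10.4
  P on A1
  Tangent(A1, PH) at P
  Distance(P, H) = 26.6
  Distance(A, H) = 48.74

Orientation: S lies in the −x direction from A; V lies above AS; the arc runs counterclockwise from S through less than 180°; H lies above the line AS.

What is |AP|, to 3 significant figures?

35.9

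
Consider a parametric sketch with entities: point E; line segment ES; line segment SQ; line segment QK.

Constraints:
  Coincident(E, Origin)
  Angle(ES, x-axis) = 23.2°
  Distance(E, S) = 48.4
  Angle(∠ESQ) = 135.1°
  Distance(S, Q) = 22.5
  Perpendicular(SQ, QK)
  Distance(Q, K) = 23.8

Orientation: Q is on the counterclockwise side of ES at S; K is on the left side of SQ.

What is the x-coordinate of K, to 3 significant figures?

30.8

∠ESQ = 135.1°, so SQ runs at 23.2° + (180° − 135.1°) = 68.1° from the x-axis; with |SQ| = 22.5, Q = S + 22.5·(cos 68.1°, sin 68.1°) = (52.9, 39.9). SQ is perpendicular to QK; with |QK| = 23.8 on the left of SQ, K = Q + 23.8·(-0.928, 0.373) = (30.8, 48.8). So K.x = 30.8.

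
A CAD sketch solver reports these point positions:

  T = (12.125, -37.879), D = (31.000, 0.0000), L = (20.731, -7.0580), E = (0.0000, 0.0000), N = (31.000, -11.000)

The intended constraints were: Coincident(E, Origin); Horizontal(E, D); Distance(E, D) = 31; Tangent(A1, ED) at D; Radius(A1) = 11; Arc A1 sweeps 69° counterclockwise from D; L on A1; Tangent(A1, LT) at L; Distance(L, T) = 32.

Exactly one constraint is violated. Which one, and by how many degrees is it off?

Tangent(A1, LT) at L — off by 5.40°.

E = (0.00, 0.00) ✓; E.y = 0.00, D.y = 0.00 ✓; |ED| = 31.00 ✓; ∠(ND, DE) = 90.00° ✓; |ND| = 11.00 ✓; bearing(N→L) − bearing(N→D) = 69.00° ✓; |NL| = 11.00 ✓; ∠(NL, LT) = 84.60° ✗; |LT| = 32.00 ✓.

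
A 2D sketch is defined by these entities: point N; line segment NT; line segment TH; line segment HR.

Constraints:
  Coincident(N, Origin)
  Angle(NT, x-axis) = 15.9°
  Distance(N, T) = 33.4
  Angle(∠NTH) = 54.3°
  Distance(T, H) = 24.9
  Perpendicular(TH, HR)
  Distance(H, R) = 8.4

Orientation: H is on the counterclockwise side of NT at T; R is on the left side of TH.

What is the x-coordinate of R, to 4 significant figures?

7.391

N is at the origin; NT runs at 15.9° with length 33.4, so T = 33.4·(cos 15.9°, sin 15.9°) = (32.12, 9.150). ∠NTH = 54.3°, so TH runs at 15.9° + (180° − 54.3°) = 141.6° from the x-axis; with |TH| = 24.9, H = T + 24.9·(cos 141.6°, sin 141.6°) = (12.61, 24.62). The perpendicularity gives HR at right angles to TH; with |HR| = 8.4 on the left of TH, R = H + 8.4·(-0.6211, -0.7837) = (7.391, 18.03). So R.x = 7.391.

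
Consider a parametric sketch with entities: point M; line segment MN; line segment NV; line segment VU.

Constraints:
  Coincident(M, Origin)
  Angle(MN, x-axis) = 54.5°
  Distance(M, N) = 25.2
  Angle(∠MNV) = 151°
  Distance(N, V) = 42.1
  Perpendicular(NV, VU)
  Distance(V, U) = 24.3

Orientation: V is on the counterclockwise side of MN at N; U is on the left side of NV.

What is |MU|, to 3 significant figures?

65.3

M is at the origin; MN runs at 54.5° with length 25.2, so N = 25.2·(cos 54.5°, sin 54.5°) = (14.6, 20.5). ∠MNV = 151.0°, so NV runs at 54.5° + (180° − 151.0°) = 83.5° from the x-axis; with |NV| = 42.1, V = N + 42.1·(cos 83.5°, sin 83.5°) = (19.4, 62.3). NV ⟂ VU; with |VU| = 24.3 on the left of NV, U = V + 24.3·(-0.994, 0.113) = (-4.74, 65.1). Then |MU| = |U − M| = 65.3.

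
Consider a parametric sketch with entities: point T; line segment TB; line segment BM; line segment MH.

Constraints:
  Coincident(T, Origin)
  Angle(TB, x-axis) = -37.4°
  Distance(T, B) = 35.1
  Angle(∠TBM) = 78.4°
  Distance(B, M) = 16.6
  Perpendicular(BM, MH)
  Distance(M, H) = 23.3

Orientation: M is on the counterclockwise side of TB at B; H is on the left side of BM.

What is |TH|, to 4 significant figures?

14.62

T is at the origin; TB runs at -37.4° with length 35.1, so B = 35.1·(cos -37.4°, sin -37.4°) = (27.88, -21.32). ∠TBM = 78.4°, so BM runs at -37.4° + (180° − 78.4°) = 64.20° from the x-axis; with |BM| = 16.6, M = B + 16.6·(cos 64.20°, sin 64.20°) = (35.11, -6.374). BM ⟂ MH; with |MH| = 23.3 on the left of BM, H = M + 23.3·(-0.9003, 0.4352) = (14.13, 3.767). Then |TH| = |H − T| = 14.62.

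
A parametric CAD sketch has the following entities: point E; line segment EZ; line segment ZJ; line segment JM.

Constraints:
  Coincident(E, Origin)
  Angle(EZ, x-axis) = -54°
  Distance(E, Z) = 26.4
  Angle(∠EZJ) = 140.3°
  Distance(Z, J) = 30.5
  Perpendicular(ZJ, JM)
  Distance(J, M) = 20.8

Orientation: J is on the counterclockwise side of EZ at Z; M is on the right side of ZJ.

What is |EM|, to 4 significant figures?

63.25

E is at the origin; EZ runs at -54.0° with length 26.4, so Z = 26.4·(cos -54.0°, sin -54.0°) = (15.52, -21.36). ∠EZJ = 140.3°, so ZJ runs at -54.0° + (180° − 140.3°) = -14.30° from the x-axis; with |ZJ| = 30.5, J = Z + 30.5·(cos -14.30°, sin -14.30°) = (45.07, -28.89). ZJ is perpendicular to JM; with |JM| = 20.8 on the right of ZJ, M = J + 20.8·(-0.2470, -0.9690) = (39.93, -49.05). Then |EM| = |M − E| = 63.25.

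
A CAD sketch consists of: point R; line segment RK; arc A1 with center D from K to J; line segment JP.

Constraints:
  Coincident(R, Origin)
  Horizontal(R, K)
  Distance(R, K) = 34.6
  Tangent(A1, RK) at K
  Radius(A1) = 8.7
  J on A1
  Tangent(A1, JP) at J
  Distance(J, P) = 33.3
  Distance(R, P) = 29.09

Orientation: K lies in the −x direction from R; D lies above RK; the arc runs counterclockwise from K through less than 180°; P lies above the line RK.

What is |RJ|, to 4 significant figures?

28.15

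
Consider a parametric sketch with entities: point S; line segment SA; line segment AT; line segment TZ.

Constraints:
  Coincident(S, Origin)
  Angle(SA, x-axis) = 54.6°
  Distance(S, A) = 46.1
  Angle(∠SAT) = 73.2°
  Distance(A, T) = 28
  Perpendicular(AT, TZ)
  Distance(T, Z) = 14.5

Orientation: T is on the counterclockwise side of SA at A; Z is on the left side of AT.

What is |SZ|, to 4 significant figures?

33.07

S is at the origin; SA runs at 54.6° with length 46.1, so A = 46.1·(cos 54.6°, sin 54.6°) = (26.70, 37.58). ∠SAT = 73.2°, so AT runs at 54.6° + (180° − 73.2°) = 161.4° from the x-axis; with |AT| = 28.0, T = A + 28.0·(cos 161.4°, sin 161.4°) = (0.1673, 46.51). AT ⟂ TZ; with |TZ| = 14.5 on the left of AT, Z = T + 14.5·(-0.3190, -0.9478) = (-4.458, 32.77). Then |SZ| = |Z − S| = 33.07.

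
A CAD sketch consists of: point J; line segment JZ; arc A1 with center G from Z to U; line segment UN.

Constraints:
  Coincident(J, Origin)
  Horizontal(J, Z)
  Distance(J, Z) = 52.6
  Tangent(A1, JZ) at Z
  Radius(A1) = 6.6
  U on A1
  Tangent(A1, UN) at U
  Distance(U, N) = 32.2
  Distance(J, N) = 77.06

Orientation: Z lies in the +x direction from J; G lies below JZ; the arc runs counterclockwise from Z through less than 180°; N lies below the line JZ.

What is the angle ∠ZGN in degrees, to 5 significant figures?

151.17°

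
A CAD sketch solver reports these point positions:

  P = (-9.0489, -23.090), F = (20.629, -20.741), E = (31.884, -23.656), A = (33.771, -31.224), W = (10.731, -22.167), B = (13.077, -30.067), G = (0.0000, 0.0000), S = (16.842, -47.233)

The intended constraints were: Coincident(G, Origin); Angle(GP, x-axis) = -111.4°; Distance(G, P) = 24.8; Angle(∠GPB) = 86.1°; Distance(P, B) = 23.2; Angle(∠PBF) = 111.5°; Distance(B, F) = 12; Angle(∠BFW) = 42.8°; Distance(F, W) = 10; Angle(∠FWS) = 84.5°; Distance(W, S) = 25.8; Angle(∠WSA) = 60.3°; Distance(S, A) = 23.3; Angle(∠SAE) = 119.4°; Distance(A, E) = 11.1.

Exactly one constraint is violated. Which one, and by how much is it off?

Distance(A, E) = 11.1 — off by 3.30.

G = (0.00, 0.00) ✓; GP at -111.4° ✓; |GP| = 24.80 ✓; ∠GPB = 86.10° ✓; |PB| = 23.20 ✓; ∠PBF = 111.5° ✓; |BF| = 12.00 ✓; ∠BFW = 42.80° ✓; |FW| = 10.00 ✓; ∠FWS = 84.50° ✓; |WS| = 25.80 ✓; ∠WSA = 60.30° ✓; |SA| = 23.30 ✓; ∠SAE = 119.4° ✓; |AE| = 7.800 ✗.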